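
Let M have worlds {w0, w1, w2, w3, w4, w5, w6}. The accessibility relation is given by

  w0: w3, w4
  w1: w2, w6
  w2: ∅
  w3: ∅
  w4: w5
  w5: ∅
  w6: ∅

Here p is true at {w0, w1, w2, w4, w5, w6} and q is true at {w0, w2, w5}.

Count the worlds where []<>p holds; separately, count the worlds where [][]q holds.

4 and 7

For []<>p:
w0: successors {w3, w4}; <>p there: w3:F, w4:T. ✗
w1: successors {w2, w6}; <>p there: w2:F, w6:F. ✗
w2: no successors, so []<>p holds vacuously. ✓
w3: no successors, so []<>p holds vacuously. ✓
w4: successors {w5}; <>p there: w5:F. ✗
w5: no successors, so []<>p holds vacuously. ✓
w6: no successors, so []<>p holds vacuously. ✓
— 4 worlds.
For [][]q:
w0: successors {w3, w4}; []q there: w3:T, w4:T. ✓
w1: successors {w2, w6}; []q there: w2:T, w6:T. ✓
w2: no successors, so [][]q holds vacuously. ✓
w3: no successors, so [][]q holds vacuously. ✓
w4: successors {w5}; []q there: w5:T. ✓
w5: no successors, so [][]q holds vacuously. ✓
w6: no successors, so [][]q holds vacuously. ✓
— 7 worlds.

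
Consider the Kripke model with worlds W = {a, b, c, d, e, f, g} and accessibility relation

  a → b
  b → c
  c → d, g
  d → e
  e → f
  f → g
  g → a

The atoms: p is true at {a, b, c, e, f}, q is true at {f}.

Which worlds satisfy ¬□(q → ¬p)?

{e}

a: □(q → ¬p) is T. ✗
b: □(q → ¬p) is T. ✗
c: □(q → ¬p) is T. ✗
d: □(q → ¬p) is T. ✗
e: □(q → ¬p) is F. ✓
f: □(q → ¬p) is T. ✗
g: □(q → ¬p) is T. ✗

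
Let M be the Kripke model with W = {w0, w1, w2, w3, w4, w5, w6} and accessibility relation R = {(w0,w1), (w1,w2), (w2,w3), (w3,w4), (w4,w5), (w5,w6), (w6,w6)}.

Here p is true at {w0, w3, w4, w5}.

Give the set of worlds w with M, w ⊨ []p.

{w2, w3, w4}

w0: successors {w1}; p there: w1:F. ✗
w1: successors {w2}; p there: w2:F. ✗
w2: successors {w3}; p there: w3:T. ✓
w3: successors {w4}; p there: w4:T. ✓
w4: successors {w5}; p there: w5:T. ✓
w5: successors {w6}; p there: w6:F. ✗
w6: successors {w6}; p there: w6:F. ✗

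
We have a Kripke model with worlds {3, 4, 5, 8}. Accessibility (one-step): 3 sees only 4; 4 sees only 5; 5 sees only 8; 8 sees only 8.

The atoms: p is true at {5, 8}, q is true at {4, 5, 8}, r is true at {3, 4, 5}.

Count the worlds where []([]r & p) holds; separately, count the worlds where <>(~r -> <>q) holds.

For []([]r & p):
3: successors {4}; []r & p there: 4:F. ✗
4: successors {5}; []r & p there: 5:F. ✗
5: successors {8}; []r & p there: 8:F. ✗
8: successors {8}; []r & p there: 8:F. ✗
— 0 worlds.
For <>(~r -> <>q):
3: successors {4}; ~r -> <>q there: 4:T. ✓
4: successors {5}; ~r -> <>q there: 5:T. ✓
5: successors {8}; ~r -> <>q there: 8:T. ✓
8: successors {8}; ~r -> <>q there: 8:T. ✓
— 4 worlds.

0 and 4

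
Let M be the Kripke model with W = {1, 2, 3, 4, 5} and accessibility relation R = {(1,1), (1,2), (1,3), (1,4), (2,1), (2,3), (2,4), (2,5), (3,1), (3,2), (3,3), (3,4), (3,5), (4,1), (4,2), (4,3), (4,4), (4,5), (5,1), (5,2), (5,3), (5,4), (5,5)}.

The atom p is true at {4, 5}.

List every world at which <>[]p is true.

1: successors {1, 2, 3, 4}; []p there: 1:F, 2:F, 3:F, 4:F. ✗
2: successors {1, 3, 4, 5}; []p there: 1:F, 3:F, 4:F, 5:F. ✗
3: successors {1, 2, 3, 4, 5}; []p there: 1:F, 2:F, 3:F, 4:F, 5:F. ✗
4: successors {1, 2, 3, 4, 5}; []p there: 1:F, 2:F, 3:F, 4:F, 5:F. ✗
5: successors {1, 2, 3, 4, 5}; []p there: 1:F, 2:F, 3:F, 4:F, 5:F. ✗

∅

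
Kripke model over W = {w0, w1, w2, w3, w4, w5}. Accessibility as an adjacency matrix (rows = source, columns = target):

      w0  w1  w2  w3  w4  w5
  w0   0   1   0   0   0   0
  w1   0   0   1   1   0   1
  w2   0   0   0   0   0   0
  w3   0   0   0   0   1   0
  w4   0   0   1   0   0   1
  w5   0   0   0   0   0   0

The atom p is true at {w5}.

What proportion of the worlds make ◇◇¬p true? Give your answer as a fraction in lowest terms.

1/2

w0: successors {w1}; ◇¬p there: w1:T. ✓
w1: successors {w2, w3, w5}; ◇¬p there: w2:F, w3:T, w5:F. ✓
w2: no successors, so ◇◇¬p fails. ✗
w3: successors {w4}; ◇¬p there: w4:T. ✓
w4: successors {w2, w5}; ◇¬p there: w2:F, w5:F. ✗
w5: no successors, so ◇◇¬p fails. ✗
That's 3 of 6 worlds, so 3/6 = 1/2.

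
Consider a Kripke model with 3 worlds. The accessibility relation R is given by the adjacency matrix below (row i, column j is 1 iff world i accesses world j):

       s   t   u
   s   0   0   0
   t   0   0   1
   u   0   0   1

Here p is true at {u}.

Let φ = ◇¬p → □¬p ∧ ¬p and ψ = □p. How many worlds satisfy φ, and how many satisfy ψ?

3 and 3

For ◇¬p → □¬p ∧ ¬p:
s: ◇¬p is F, □¬p ∧ ¬p is T. ✓
t: ◇¬p is F, □¬p ∧ ¬p is F. ✓
u: ◇¬p is F, □¬p ∧ ¬p is F. ✓
— 3 worlds.
For □p:
s: no successors, so □p holds vacuously. ✓
t: successors {u}; p there: u:T. ✓
u: successors {u}; p there: u:T. ✓
— 3 worlds.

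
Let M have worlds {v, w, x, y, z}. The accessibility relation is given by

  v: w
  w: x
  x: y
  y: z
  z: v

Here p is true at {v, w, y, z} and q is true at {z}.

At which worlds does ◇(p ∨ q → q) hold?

{w, y}

v: successors {w}; p ∨ q → q there: w:F. ✗
w: successors {x}; p ∨ q → q there: x:T. ✓
x: successors {y}; p ∨ q → q there: y:F. ✗
y: successors {z}; p ∨ q → q there: z:T. ✓
z: successors {v}; p ∨ q → q there: v:F. ✗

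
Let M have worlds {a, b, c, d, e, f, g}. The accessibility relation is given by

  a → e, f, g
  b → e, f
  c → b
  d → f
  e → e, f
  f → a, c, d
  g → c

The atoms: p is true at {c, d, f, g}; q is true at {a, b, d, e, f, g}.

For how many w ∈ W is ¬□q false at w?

5

a: □q is T. ✗
b: □q is T. ✗
c: □q is T. ✗
d: □q is T. ✗
e: □q is T. ✗
f: □q is F. ✓
g: □q is F. ✓
Satisfying worlds: {f, g}.
So ¬□q fails at the other 5 worlds.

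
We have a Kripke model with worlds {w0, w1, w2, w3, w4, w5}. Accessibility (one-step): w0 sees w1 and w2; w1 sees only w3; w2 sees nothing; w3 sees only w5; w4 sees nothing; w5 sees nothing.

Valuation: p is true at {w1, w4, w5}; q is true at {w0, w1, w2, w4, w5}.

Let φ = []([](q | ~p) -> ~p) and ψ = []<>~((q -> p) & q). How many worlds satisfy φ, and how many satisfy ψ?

For []([](q | ~p) -> ~p):
w0: successors {w1, w2}; [](q | ~p) -> ~p there: w1:F, w2:T. ✗
w1: successors {w3}; [](q | ~p) -> ~p there: w3:T. ✓
w2: no successors, so []([](q | ~p) -> ~p) holds vacuously. ✓
w3: successors {w5}; [](q | ~p) -> ~p there: w5:F. ✗
w4: no successors, so []([](q | ~p) -> ~p) holds vacuously. ✓
w5: no successors, so []([](q | ~p) -> ~p) holds vacuously. ✓
— 4 worlds.
For []<>~((q -> p) & q):
w0: successors {w1, w2}; <>~((q -> p) & q) there: w1:T, w2:F. ✗
w1: successors {w3}; <>~((q -> p) & q) there: w3:F. ✗
w2: no successors, so []<>~((q -> p) & q) holds vacuously. ✓
w3: successors {w5}; <>~((q -> p) & q) there: w5:F. ✗
w4: no successors, so []<>~((q -> p) & q) holds vacuously. ✓
w5: no successors, so []<>~((q -> p) & q) holds vacuously. ✓
— 3 worlds.

4 and 3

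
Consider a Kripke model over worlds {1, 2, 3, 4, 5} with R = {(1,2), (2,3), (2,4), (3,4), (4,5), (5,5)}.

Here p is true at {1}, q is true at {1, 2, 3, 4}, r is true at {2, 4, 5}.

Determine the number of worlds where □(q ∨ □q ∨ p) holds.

1: successors {2}; q ∨ □q ∨ p there: 2:T. ✓
2: successors {3, 4}; q ∨ □q ∨ p there: 3:T, 4:T. ✓
3: successors {4}; q ∨ □q ∨ p there: 4:T. ✓
4: successors {5}; q ∨ □q ∨ p there: 5:F. ✗
5: successors {5}; q ∨ □q ∨ p there: 5:F. ✗
Satisfying worlds: {1, 2, 3}.

3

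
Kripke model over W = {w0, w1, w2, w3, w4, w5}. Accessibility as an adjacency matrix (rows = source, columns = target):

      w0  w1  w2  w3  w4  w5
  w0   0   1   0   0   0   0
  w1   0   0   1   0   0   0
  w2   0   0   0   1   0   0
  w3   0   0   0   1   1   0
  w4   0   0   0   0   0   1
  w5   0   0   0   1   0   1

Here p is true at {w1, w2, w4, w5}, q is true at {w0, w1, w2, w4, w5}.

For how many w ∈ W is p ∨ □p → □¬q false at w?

w0: p ∨ □p is T, □¬q is F. ✗
w1: p ∨ □p is T, □¬q is F. ✗
w2: p ∨ □p is T, □¬q is T. ✓
w3: p ∨ □p is F, □¬q is F. ✓
w4: p ∨ □p is T, □¬q is F. ✗
w5: p ∨ □p is T, □¬q is F. ✗
Satisfying worlds: {w2, w3}.
So p ∨ □p → □¬q fails at the other 4 worlds.

4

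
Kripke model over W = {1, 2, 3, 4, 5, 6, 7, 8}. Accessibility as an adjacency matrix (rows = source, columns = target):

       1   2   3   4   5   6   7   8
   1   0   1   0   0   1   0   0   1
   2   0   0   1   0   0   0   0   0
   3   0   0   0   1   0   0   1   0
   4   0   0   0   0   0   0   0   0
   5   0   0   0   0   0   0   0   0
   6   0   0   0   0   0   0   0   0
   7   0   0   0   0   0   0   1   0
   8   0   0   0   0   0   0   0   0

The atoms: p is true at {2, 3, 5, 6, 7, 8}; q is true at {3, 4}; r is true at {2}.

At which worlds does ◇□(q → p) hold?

{1, 3, 7}

1: successors {2, 5, 8}; □(q → p) there: 2:T, 5:T, 8:T. ✓
2: successors {3}; □(q → p) there: 3:F. ✗
3: successors {4, 7}; □(q → p) there: 4:T, 7:T. ✓
4: no successors, so ◇□(q → p) fails. ✗
5: no successors, so ◇□(q → p) fails. ✗
6: no successors, so ◇□(q → p) fails. ✗
7: successors {7}; □(q → p) there: 7:T. ✓
8: no successors, so ◇□(q → p) fails. ✗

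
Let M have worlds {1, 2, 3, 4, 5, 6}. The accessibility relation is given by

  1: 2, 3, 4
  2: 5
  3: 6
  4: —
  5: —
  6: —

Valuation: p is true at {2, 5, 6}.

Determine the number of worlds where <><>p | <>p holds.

1: <><>p is T, <>p is T. ✓
2: <><>p is F, <>p is T. ✓
3: <><>p is F, <>p is T. ✓
4: <><>p is F, <>p is F. ✗
5: <><>p is F, <>p is F. ✗
6: <><>p is F, <>p is F. ✗
Satisfying worlds: {1, 2, 3}.

3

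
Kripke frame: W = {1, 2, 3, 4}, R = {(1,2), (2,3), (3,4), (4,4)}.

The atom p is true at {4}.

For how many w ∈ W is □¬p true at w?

2

1: successors {2}; ¬p there: 2:T. ✓
2: successors {3}; ¬p there: 3:T. ✓
3: successors {4}; ¬p there: 4:F. ✗
4: successors {4}; ¬p there: 4:F. ✗
Satisfying worlds: {1, 2}.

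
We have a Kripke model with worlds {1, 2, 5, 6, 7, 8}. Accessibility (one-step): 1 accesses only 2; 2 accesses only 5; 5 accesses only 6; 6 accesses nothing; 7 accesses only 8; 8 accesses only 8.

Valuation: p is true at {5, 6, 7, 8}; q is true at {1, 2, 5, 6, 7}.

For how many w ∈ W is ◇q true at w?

1: successors {2}; q there: 2:T. ✓
2: successors {5}; q there: 5:T. ✓
5: successors {6}; q there: 6:T. ✓
6: no successors, so ◇q fails. ✗
7: successors {8}; q there: 8:F. ✗
8: successors {8}; q there: 8:F. ✗
Satisfying worlds: {1, 2, 5}.

3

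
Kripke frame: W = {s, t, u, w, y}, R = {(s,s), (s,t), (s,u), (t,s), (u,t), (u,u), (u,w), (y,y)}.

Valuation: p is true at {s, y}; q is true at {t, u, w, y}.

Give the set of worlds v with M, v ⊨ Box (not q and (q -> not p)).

s: successors {s, t, u}; not q and (q -> not p) there: s:T, t:F, u:F. ✗
t: successors {s}; not q and (q -> not p) there: s:T. ✓
u: successors {t, u, w}; not q and (q -> not p) there: t:F, u:F, w:F. ✗
w: no successors, so Box (not q and (q -> not p)) holds vacuously. ✓
y: successors {y}; not q and (q -> not p) there: y:F. ✗

{t, w}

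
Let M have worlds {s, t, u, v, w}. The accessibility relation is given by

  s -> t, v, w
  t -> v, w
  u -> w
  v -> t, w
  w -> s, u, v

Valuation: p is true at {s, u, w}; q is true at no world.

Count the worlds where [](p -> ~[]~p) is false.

s: successors {t, v, w}; p -> ~[]~p there: t:T, v:T, w:T. ✓
t: successors {v, w}; p -> ~[]~p there: v:T, w:T. ✓
u: successors {w}; p -> ~[]~p there: w:T. ✓
v: successors {t, w}; p -> ~[]~p there: t:T, w:T. ✓
w: successors {s, u, v}; p -> ~[]~p there: s:T, u:T, v:T. ✓
Satisfying worlds: {s, t, u, v, w}.
So [](p -> ~[]~p) fails at the other 0 worlds.

0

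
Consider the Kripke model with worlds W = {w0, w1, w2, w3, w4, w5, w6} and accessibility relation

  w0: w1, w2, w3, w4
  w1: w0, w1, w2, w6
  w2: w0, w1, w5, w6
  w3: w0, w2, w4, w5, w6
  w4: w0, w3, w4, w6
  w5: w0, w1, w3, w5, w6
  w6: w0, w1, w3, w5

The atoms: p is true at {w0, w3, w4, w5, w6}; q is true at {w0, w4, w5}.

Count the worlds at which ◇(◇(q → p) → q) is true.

7

w0: successors {w1, w2, w3, w4}; ◇(q → p) → q there: w1:F, w2:F, w3:F, w4:T. ✓
w1: successors {w0, w1, w2, w6}; ◇(q → p) → q there: w0:T, w1:F, w2:F, w6:F. ✓
w2: successors {w0, w1, w5, w6}; ◇(q → p) → q there: w0:T, w1:F, w5:T, w6:F. ✓
w3: successors {w0, w2, w4, w5, w6}; ◇(q → p) → q there: w0:T, w2:F, w4:T, w5:T, w6:F. ✓
w4: successors {w0, w3, w4, w6}; ◇(q → p) → q there: w0:T, w3:F, w4:T, w6:F. ✓
w5: successors {w0, w1, w3, w5, w6}; ◇(q → p) → q there: w0:T, w1:F, w3:F, w5:T, w6:F. ✓
w6: successors {w0, w1, w3, w5}; ◇(q → p) → q there: w0:T, w1:F, w3:F, w5:T. ✓
Satisfying worlds: {w0, w1, w2, w3, w4, w5, w6}.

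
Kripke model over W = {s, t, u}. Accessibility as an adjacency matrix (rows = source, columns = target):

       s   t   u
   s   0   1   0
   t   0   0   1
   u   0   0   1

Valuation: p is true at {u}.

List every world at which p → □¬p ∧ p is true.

{s, t}

s: p is F, □¬p ∧ p is F. ✓
t: p is F, □¬p ∧ p is F. ✓
u: p is T, □¬p ∧ p is F. ✗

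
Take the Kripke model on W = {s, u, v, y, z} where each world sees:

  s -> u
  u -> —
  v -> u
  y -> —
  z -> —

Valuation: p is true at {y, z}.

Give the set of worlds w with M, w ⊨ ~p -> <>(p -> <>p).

s: ~p is T, <>(p -> <>p) is T. ✓
u: ~p is T, <>(p -> <>p) is F. ✗
v: ~p is T, <>(p -> <>p) is T. ✓
y: ~p is F, <>(p -> <>p) is F. ✓
z: ~p is F, <>(p -> <>p) is F. ✓

{s, v, y, z}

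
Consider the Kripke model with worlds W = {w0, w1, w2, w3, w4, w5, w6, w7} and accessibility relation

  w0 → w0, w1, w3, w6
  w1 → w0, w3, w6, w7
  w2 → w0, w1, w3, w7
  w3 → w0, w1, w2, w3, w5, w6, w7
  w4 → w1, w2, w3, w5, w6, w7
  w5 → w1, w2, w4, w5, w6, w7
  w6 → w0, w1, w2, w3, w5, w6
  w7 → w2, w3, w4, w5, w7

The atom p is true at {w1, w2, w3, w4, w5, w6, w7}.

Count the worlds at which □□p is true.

0

w0: successors {w0, w1, w3, w6}; □p there: w0:F, w1:F, w3:F, w6:F. ✗
w1: successors {w0, w3, w6, w7}; □p there: w0:F, w3:F, w6:F, w7:T. ✗
w2: successors {w0, w1, w3, w7}; □p there: w0:F, w1:F, w3:F, w7:T. ✗
w3: successors {w0, w1, w2, w3, w5, w6, w7}; □p there: w0:F, w1:F, w2:F, w3:F, w5:T, w6:F, w7:T. ✗
w4: successors {w1, w2, w3, w5, w6, w7}; □p there: w1:F, w2:F, w3:F, w5:T, w6:F, w7:T. ✗
w5: successors {w1, w2, w4, w5, w6, w7}; □p there: w1:F, w2:F, w4:T, w5:T, w6:F, w7:T. ✗
w6: successors {w0, w1, w2, w3, w5, w6}; □p there: w0:F, w1:F, w2:F, w3:F, w5:T, w6:F. ✗
w7: successors {w2, w3, w4, w5, w7}; □p there: w2:F, w3:F, w4:T, w5:T, w7:T. ✗
Satisfying worlds: ∅.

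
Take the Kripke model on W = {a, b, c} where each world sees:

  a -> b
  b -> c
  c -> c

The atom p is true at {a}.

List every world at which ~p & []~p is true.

a: ~p is F, []~p is T. ✗
b: ~p is T, []~p is T. ✓
c: ~p is T, []~p is T. ✓

{b, c}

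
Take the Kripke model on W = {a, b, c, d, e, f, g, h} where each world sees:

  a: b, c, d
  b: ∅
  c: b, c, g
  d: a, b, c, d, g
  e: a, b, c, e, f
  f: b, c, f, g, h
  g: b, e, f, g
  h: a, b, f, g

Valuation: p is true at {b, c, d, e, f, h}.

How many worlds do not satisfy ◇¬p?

a: successors {b, c, d}; ¬p there: b:F, c:F, d:F. ✗
b: no successors, so ◇¬p fails. ✗
c: successors {b, c, g}; ¬p there: b:F, c:F, g:T. ✓
d: successors {a, b, c, d, g}; ¬p there: a:T, b:F, c:F, d:F, g:T. ✓
e: successors {a, b, c, e, f}; ¬p there: a:T, b:F, c:F, e:F, f:F. ✓
f: successors {b, c, f, g, h}; ¬p there: b:F, c:F, f:F, g:T, h:F. ✓
g: successors {b, e, f, g}; ¬p there: b:F, e:F, f:F, g:T. ✓
h: successors {a, b, f, g}; ¬p there: a:T, b:F, f:F, g:T. ✓
Satisfying worlds: {c, d, e, f, g, h}.
So ◇¬p fails at the other 2 worlds.

2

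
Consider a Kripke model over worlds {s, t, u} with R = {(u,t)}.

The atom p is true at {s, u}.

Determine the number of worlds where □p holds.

2

s: no successors, so □p holds vacuously. ✓
t: no successors, so □p holds vacuously. ✓
u: successors {t}; p there: t:F. ✗
Satisfying worlds: {s, t}.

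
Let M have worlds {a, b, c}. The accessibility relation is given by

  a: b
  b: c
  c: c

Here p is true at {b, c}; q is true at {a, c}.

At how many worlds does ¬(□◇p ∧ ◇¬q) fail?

1

a: □◇p ∧ ◇¬q is T. ✗
b: □◇p ∧ ◇¬q is F. ✓
c: □◇p ∧ ◇¬q is F. ✓
Satisfying worlds: {b, c}.
So ¬(□◇p ∧ ◇¬q) fails at the other 1 world.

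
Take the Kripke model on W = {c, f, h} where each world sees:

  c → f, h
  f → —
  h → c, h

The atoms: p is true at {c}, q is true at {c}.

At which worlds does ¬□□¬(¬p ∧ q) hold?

c: □□¬(¬p ∧ q) is T. ✗
f: □□¬(¬p ∧ q) is T. ✗
h: □□¬(¬p ∧ q) is T. ✗

∅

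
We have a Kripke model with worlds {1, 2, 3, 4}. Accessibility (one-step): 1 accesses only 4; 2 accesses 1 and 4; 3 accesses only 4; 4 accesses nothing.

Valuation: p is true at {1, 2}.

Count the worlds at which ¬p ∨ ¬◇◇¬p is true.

1: ¬p is F, ¬◇◇¬p is T. ✓
2: ¬p is F, ¬◇◇¬p is F. ✗
3: ¬p is T, ¬◇◇¬p is T. ✓
4: ¬p is T, ¬◇◇¬p is T. ✓
Satisfying worlds: {1, 3, 4}.

3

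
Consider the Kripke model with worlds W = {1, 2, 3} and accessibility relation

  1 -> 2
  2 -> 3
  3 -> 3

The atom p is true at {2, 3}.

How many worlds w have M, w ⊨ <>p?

3

1: successors {2}; p there: 2:T. ✓
2: successors {3}; p there: 3:T. ✓
3: successors {3}; p there: 3:T. ✓
Satisfying worlds: {1, 2, 3}.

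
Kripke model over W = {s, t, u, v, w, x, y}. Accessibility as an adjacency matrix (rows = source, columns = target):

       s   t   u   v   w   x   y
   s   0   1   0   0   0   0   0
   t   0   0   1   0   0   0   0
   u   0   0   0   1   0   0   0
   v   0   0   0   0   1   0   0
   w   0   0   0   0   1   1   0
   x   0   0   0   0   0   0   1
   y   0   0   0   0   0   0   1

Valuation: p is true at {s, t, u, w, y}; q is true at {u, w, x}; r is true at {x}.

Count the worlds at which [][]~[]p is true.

2

s: successors {t}; []~[]p there: t:T. ✓
t: successors {u}; []~[]p there: u:F. ✗
u: successors {v}; []~[]p there: v:T. ✓
v: successors {w}; []~[]p there: w:F. ✗
w: successors {w, x}; []~[]p there: w:F, x:F. ✗
x: successors {y}; []~[]p there: y:F. ✗
y: successors {y}; []~[]p there: y:F. ✗
Satisfying worlds: {s, u}.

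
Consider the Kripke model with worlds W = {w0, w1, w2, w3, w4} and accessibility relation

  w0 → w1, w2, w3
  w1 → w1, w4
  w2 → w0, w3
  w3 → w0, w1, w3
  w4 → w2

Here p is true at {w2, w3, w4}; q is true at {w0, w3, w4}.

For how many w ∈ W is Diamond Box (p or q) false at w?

w0: successors {w1, w2, w3}; Box (p or q) there: w1:F, w2:T, w3:F. ✓
w1: successors {w1, w4}; Box (p or q) there: w1:F, w4:T. ✓
w2: successors {w0, w3}; Box (p or q) there: w0:F, w3:F. ✗
w3: successors {w0, w1, w3}; Box (p or q) there: w0:F, w1:F, w3:F. ✗
w4: successors {w2}; Box (p or q) there: w2:T. ✓
Satisfying worlds: {w0, w1, w4}.
So Diamond Box (p or q) fails at the other 2 worlds.

2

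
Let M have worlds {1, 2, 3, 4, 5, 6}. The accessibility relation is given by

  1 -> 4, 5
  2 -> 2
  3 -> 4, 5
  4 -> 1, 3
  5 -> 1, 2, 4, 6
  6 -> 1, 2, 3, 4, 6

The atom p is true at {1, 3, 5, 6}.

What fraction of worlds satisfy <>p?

5/6

1: successors {4, 5}; p there: 4:F, 5:T. ✓
2: successors {2}; p there: 2:F. ✗
3: successors {4, 5}; p there: 4:F, 5:T. ✓
4: successors {1, 3}; p there: 1:T, 3:T. ✓
5: successors {1, 2, 4, 6}; p there: 1:T, 2:F, 4:F, 6:T. ✓
6: successors {1, 2, 3, 4, 6}; p there: 1:T, 2:F, 3:T, 4:F, 6:T. ✓
That's 5 of 6 worlds, so 5/6.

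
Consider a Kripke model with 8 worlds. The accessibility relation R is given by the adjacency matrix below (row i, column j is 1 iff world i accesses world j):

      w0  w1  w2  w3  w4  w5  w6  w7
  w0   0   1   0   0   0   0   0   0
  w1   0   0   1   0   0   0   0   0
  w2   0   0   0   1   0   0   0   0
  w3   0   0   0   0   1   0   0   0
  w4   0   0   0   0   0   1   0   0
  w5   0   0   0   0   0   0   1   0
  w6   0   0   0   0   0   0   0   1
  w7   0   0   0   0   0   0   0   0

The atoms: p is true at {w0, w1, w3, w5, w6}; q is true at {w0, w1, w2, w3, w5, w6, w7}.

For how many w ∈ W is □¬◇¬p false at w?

3

w0: successors {w1}; ¬◇¬p there: w1:F. ✗
w1: successors {w2}; ¬◇¬p there: w2:T. ✓
w2: successors {w3}; ¬◇¬p there: w3:F. ✗
w3: successors {w4}; ¬◇¬p there: w4:T. ✓
w4: successors {w5}; ¬◇¬p there: w5:T. ✓
w5: successors {w6}; ¬◇¬p there: w6:F. ✗
w6: successors {w7}; ¬◇¬p there: w7:T. ✓
w7: no successors, so □¬◇¬p holds vacuously. ✓
Satisfying worlds: {w1, w3, w4, w6, w7}.
So □¬◇¬p fails at the other 3 worlds.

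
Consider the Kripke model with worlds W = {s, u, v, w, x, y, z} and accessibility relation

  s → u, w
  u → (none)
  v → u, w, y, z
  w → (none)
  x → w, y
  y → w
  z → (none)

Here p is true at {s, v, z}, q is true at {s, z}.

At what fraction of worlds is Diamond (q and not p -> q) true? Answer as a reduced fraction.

s: successors {u, w}; q and not p -> q there: u:T, w:T. ✓
u: no successors, so Diamond (q and not p -> q) fails. ✗
v: successors {u, w, y, z}; q and not p -> q there: u:T, w:T, y:T, z:T. ✓
w: no successors, so Diamond (q and not p -> q) fails. ✗
x: successors {w, y}; q and not p -> q there: w:T, y:T. ✓
y: successors {w}; q and not p -> q there: w:T. ✓
z: no successors, so Diamond (q and not p -> q) fails. ✗
That's 4 of 7 worlds, so 4/7.

4/7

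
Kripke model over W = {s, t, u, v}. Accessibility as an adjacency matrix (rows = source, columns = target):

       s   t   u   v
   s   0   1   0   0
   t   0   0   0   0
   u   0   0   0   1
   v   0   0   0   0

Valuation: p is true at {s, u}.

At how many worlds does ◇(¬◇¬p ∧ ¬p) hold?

s: successors {t}; ¬◇¬p ∧ ¬p there: t:T. ✓
t: no successors, so ◇(¬◇¬p ∧ ¬p) fails. ✗
u: successors {v}; ¬◇¬p ∧ ¬p there: v:T. ✓
v: no successors, so ◇(¬◇¬p ∧ ¬p) fails. ✗
Satisfying worlds: {s, u}.

2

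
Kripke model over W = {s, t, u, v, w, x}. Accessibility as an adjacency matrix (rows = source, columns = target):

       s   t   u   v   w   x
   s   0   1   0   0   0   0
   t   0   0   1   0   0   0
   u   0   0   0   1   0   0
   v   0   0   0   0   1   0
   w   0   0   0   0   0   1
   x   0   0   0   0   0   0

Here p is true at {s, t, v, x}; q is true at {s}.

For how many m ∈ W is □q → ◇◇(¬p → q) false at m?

s: □q is F, ◇◇(¬p → q) is F. ✓
t: □q is F, ◇◇(¬p → q) is T. ✓
u: □q is F, ◇◇(¬p → q) is F. ✓
v: □q is F, ◇◇(¬p → q) is T. ✓
w: □q is F, ◇◇(¬p → q) is F. ✓
x: □q is T, ◇◇(¬p → q) is F. ✗
Satisfying worlds: {s, t, u, v, w}.
So □q → ◇◇(¬p → q) fails at the other 1 world.

1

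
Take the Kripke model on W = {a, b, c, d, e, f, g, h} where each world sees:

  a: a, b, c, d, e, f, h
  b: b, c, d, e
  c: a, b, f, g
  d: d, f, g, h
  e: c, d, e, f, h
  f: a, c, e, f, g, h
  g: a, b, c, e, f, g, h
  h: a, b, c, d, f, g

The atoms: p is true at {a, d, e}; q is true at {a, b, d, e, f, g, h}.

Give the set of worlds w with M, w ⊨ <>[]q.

a: successors {a, b, c, d, e, f, h}; []q there: a:F, b:F, c:T, d:T, e:F, f:F, h:F. ✓
b: successors {b, c, d, e}; []q there: b:F, c:T, d:T, e:F. ✓
c: successors {a, b, f, g}; []q there: a:F, b:F, f:F, g:F. ✗
d: successors {d, f, g, h}; []q there: d:T, f:F, g:F, h:F. ✓
e: successors {c, d, e, f, h}; []q there: c:T, d:T, e:F, f:F, h:F. ✓
f: successors {a, c, e, f, g, h}; []q there: a:F, c:T, e:F, f:F, g:F, h:F. ✓
g: successors {a, b, c, e, f, g, h}; []q there: a:F, b:F, c:T, e:F, f:F, g:F, h:F. ✓
h: successors {a, b, c, d, f, g}; []q there: a:F, b:F, c:T, d:T, f:F, g:F. ✓

{a, b, d, e, f, g, h}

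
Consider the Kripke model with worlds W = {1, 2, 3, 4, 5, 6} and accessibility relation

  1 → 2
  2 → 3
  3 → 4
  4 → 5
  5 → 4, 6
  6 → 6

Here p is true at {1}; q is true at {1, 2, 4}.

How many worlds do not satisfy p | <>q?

3

1: p is T, <>q is T. ✓
2: p is F, <>q is F. ✗
3: p is F, <>q is T. ✓
4: p is F, <>q is F. ✗
5: p is F, <>q is T. ✓
6: p is F, <>q is F. ✗
Satisfying worlds: {1, 3, 5}.
So p | <>q fails at the other 3 worlds.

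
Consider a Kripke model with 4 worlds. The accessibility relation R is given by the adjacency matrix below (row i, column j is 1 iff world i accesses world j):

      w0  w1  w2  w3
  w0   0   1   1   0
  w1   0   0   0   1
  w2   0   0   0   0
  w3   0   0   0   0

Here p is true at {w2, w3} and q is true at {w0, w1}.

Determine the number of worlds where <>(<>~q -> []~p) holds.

2

w0: successors {w1, w2}; <>~q -> []~p there: w1:F, w2:T. ✓
w1: successors {w3}; <>~q -> []~p there: w3:T. ✓
w2: no successors, so <>(<>~q -> []~p) fails. ✗
w3: no successors, so <>(<>~q -> []~p) fails. ✗
Satisfying worlds: {w0, w1}.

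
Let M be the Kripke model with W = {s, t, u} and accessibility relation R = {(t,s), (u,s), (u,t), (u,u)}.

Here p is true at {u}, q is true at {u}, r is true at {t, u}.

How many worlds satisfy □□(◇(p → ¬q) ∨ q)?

2

s: no successors, so □□(◇(p → ¬q) ∨ q) holds vacuously. ✓
t: successors {s}; □(◇(p → ¬q) ∨ q) there: s:T. ✓
u: successors {s, t, u}; □(◇(p → ¬q) ∨ q) there: s:T, t:F, u:F. ✗
Satisfying worlds: {s, t}.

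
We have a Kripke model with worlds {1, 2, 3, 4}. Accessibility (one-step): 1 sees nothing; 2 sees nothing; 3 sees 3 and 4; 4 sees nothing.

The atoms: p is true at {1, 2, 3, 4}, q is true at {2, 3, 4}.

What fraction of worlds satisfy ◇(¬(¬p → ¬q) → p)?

1: no successors, so ◇(¬(¬p → ¬q) → p) fails. ✗
2: no successors, so ◇(¬(¬p → ¬q) → p) fails. ✗
3: successors {3, 4}; ¬(¬p → ¬q) → p there: 3:T, 4:T. ✓
4: no successors, so ◇(¬(¬p → ¬q) → p) fails. ✗
That's 1 of 4 worlds, so 1/4.

1/4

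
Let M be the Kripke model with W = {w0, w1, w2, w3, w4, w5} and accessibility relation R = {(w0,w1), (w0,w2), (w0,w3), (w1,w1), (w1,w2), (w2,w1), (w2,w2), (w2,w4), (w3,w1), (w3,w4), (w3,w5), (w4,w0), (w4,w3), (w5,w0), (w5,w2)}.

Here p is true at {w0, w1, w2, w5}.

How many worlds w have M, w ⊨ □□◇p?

6

w0: successors {w1, w2, w3}; □◇p there: w1:T, w2:T, w3:T. ✓
w1: successors {w1, w2}; □◇p there: w1:T, w2:T. ✓
w2: successors {w1, w2, w4}; □◇p there: w1:T, w2:T, w4:T. ✓
w3: successors {w1, w4, w5}; □◇p there: w1:T, w4:T, w5:T. ✓
w4: successors {w0, w3}; □◇p there: w0:T, w3:T. ✓
w5: successors {w0, w2}; □◇p there: w0:T, w2:T. ✓
Satisfying worlds: {w0, w1, w2, w3, w4, w5}.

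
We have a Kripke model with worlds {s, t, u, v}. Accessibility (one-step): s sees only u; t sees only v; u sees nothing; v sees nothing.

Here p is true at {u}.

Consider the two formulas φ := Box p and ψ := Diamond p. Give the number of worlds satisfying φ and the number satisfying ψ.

For Box p:
s: successors {u}; p there: u:T. ✓
t: successors {v}; p there: v:F. ✗
u: no successors, so Box p holds vacuously. ✓
v: no successors, so Box p holds vacuously. ✓
— 3 worlds.
For Diamond p:
s: successors {u}; p there: u:T. ✓
t: successors {v}; p there: v:F. ✗
u: no successors, so Diamond p fails. ✗
v: no successors, so Diamond p fails. ✗
— 1 world.

3 and 1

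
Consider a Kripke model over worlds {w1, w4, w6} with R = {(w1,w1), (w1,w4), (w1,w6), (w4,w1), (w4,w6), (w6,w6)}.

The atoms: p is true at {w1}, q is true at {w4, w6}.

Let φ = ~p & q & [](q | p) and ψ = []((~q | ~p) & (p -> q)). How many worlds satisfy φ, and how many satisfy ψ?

2 and 1

For ~p & q & [](q | p):
w1: ~p & q is F, [](q | p) is T. ✗
w4: ~p & q is T, [](q | p) is T. ✓
w6: ~p & q is T, [](q | p) is T. ✓
— 2 worlds.
For []((~q | ~p) & (p -> q)):
w1: successors {w1, w4, w6}; (~q | ~p) & (p -> q) there: w1:F, w4:T, w6:T. ✗
w4: successors {w1, w6}; (~q | ~p) & (p -> q) there: w1:F, w6:T. ✗
w6: successors {w6}; (~q | ~p) & (p -> q) there: w6:T. ✓
— 1 world.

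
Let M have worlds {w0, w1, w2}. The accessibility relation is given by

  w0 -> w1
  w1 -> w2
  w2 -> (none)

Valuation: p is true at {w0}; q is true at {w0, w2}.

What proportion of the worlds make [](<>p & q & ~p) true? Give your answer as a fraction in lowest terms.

1/3

w0: successors {w1}; <>p & q & ~p there: w1:F. ✗
w1: successors {w2}; <>p & q & ~p there: w2:F. ✗
w2: no successors, so [](<>p & q & ~p) holds vacuously. ✓
That's 1 of 3 worlds, so 1/3.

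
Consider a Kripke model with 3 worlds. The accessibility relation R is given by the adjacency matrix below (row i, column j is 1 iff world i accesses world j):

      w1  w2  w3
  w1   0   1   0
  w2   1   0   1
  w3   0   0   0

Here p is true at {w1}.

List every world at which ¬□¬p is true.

{w2}

w1: □¬p is T. ✗
w2: □¬p is F. ✓
w3: □¬p is T. ✗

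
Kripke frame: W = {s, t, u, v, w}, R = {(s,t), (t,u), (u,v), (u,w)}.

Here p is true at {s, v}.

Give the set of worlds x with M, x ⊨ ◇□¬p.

{s, u}

s: successors {t}; □¬p there: t:T. ✓
t: successors {u}; □¬p there: u:F. ✗
u: successors {v, w}; □¬p there: v:T, w:T. ✓
v: no successors, so ◇□¬p fails. ✗
w: no successors, so ◇□¬p fails. ✗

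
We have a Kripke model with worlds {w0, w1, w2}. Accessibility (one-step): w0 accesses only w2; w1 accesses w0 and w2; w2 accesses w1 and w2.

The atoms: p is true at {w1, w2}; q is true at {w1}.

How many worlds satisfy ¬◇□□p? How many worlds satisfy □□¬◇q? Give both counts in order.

For ¬◇□□p:
w0: ◇□□p is F. ✓
w1: ◇□□p is T. ✗
w2: ◇□□p is T. ✗
— 1 world.
For □□¬◇q:
w0: successors {w2}; □¬◇q there: w2:F. ✗
w1: successors {w0, w2}; □¬◇q there: w0:F, w2:F. ✗
w2: successors {w1, w2}; □¬◇q there: w1:F, w2:F. ✗
— 0 worlds.

1 and 0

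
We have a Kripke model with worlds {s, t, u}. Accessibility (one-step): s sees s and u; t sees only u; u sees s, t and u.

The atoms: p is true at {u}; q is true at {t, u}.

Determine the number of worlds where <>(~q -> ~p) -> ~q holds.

s: <>(~q -> ~p) is T, ~q is T. ✓
t: <>(~q -> ~p) is T, ~q is F. ✗
u: <>(~q -> ~p) is T, ~q is F. ✗
Satisfying worlds: {s}.

1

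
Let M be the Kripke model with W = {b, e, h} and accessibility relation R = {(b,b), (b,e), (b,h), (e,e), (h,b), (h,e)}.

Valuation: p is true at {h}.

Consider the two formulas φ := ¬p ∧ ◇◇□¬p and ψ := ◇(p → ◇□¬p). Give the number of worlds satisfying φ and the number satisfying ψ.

2 and 3

For ¬p ∧ ◇◇□¬p:
b: ¬p is T, ◇◇□¬p is T. ✓
e: ¬p is T, ◇◇□¬p is T. ✓
h: ¬p is F, ◇◇□¬p is T. ✗
— 2 worlds.
For ◇(p → ◇□¬p):
b: successors {b, e, h}; p → ◇□¬p there: b:T, e:T, h:T. ✓
e: successors {e}; p → ◇□¬p there: e:T. ✓
h: successors {b, e}; p → ◇□¬p there: b:T, e:T. ✓
— 3 worlds.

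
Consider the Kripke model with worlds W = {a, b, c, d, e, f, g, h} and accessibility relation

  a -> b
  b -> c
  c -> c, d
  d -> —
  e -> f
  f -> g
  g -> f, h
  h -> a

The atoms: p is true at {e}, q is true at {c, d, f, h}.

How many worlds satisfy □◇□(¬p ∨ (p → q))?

a: successors {b}; ◇□(¬p ∨ (p → q)) there: b:T. ✓
b: successors {c}; ◇□(¬p ∨ (p → q)) there: c:T. ✓
c: successors {c, d}; ◇□(¬p ∨ (p → q)) there: c:T, d:F. ✗
d: no successors, so □◇□(¬p ∨ (p → q)) holds vacuously. ✓
e: successors {f}; ◇□(¬p ∨ (p → q)) there: f:T. ✓
f: successors {g}; ◇□(¬p ∨ (p → q)) there: g:T. ✓
g: successors {f, h}; ◇□(¬p ∨ (p → q)) there: f:T, h:T. ✓
h: successors {a}; ◇□(¬p ∨ (p → q)) there: a:T. ✓
Satisfying worlds: {a, b, d, e, f, g, h}.

7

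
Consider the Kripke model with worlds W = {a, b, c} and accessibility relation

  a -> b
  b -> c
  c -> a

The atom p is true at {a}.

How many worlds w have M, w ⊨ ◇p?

1

a: successors {b}; p there: b:F. ✗
b: successors {c}; p there: c:F. ✗
c: successors {a}; p there: a:T. ✓
Satisfying worlds: {c}.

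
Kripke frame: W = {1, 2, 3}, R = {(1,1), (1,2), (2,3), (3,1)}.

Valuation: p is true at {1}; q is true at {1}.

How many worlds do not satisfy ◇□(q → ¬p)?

2

1: successors {1, 2}; □(q → ¬p) there: 1:F, 2:T. ✓
2: successors {3}; □(q → ¬p) there: 3:F. ✗
3: successors {1}; □(q → ¬p) there: 1:F. ✗
Satisfying worlds: {1}.
So ◇□(q → ¬p) fails at the other 2 worlds.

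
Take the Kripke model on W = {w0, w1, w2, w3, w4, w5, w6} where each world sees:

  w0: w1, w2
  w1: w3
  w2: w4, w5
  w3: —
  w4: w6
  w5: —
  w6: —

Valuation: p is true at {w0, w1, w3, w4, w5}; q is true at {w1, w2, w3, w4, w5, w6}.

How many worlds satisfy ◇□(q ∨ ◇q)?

w0: successors {w1, w2}; □(q ∨ ◇q) there: w1:T, w2:T. ✓
w1: successors {w3}; □(q ∨ ◇q) there: w3:T. ✓
w2: successors {w4, w5}; □(q ∨ ◇q) there: w4:T, w5:T. ✓
w3: no successors, so ◇□(q ∨ ◇q) fails. ✗
w4: successors {w6}; □(q ∨ ◇q) there: w6:T. ✓
w5: no successors, so ◇□(q ∨ ◇q) fails. ✗
w6: no successors, so ◇□(q ∨ ◇q) fails. ✗
Satisfying worlds: {w0, w1, w2, w4}.

4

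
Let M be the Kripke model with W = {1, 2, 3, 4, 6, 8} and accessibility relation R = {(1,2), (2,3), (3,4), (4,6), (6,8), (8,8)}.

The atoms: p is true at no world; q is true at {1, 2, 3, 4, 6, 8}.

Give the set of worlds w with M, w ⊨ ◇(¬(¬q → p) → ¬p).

{1, 2, 3, 4, 6, 8}

1: successors {2}; ¬(¬q → p) → ¬p there: 2:T. ✓
2: successors {3}; ¬(¬q → p) → ¬p there: 3:T. ✓
3: successors {4}; ¬(¬q → p) → ¬p there: 4:T. ✓
4: successors {6}; ¬(¬q → p) → ¬p there: 6:T. ✓
6: successors {8}; ¬(¬q → p) → ¬p there: 8:T. ✓
8: successors {8}; ¬(¬q → p) → ¬p there: 8:T. ✓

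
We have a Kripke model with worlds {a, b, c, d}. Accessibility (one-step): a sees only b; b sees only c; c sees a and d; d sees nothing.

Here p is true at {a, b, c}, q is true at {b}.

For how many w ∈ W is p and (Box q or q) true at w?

2

a: p is T, Box q or q is T. ✓
b: p is T, Box q or q is T. ✓
c: p is T, Box q or q is F. ✗
d: p is F, Box q or q is T. ✗
Satisfying worlds: {a, b}.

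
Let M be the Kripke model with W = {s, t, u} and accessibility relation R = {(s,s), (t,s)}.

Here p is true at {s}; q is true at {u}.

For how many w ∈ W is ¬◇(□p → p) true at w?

1

s: ◇(□p → p) is T. ✗
t: ◇(□p → p) is T. ✗
u: ◇(□p → p) is F. ✓
Satisfying worlds: {u}.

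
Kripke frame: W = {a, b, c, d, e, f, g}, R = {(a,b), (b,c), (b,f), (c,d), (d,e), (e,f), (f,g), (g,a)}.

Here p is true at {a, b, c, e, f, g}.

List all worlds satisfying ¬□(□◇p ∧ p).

{a, c}

a: □(□◇p ∧ p) is F. ✓
b: □(□◇p ∧ p) is T. ✗
c: □(□◇p ∧ p) is F. ✓
d: □(□◇p ∧ p) is T. ✗
e: □(□◇p ∧ p) is T. ✗
f: □(□◇p ∧ p) is T. ✗
g: □(□◇p ∧ p) is T. ✗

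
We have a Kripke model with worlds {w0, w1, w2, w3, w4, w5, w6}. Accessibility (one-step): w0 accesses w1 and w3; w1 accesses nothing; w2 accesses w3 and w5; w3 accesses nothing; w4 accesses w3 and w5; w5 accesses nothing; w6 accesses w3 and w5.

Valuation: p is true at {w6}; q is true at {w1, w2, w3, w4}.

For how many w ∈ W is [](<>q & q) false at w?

4

w0: successors {w1, w3}; <>q & q there: w1:F, w3:F. ✗
w1: no successors, so [](<>q & q) holds vacuously. ✓
w2: successors {w3, w5}; <>q & q there: w3:F, w5:F. ✗
w3: no successors, so [](<>q & q) holds vacuously. ✓
w4: successors {w3, w5}; <>q & q there: w3:F, w5:F. ✗
w5: no successors, so [](<>q & q) holds vacuously. ✓
w6: successors {w3, w5}; <>q & q there: w3:F, w5:F. ✗
Satisfying worlds: {w1, w3, w5}.
So [](<>q & q) fails at the other 4 worlds.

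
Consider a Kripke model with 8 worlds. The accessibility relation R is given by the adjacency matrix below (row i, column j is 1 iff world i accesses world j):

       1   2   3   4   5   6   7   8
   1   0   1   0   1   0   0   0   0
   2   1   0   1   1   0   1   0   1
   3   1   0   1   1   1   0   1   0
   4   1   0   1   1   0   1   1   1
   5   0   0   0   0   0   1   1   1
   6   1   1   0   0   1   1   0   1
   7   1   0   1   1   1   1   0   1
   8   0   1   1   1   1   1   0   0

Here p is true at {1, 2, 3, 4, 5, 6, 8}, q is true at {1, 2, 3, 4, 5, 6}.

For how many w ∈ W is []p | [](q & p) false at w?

3

1: []p is T, [](q & p) is T. ✓
2: []p is T, [](q & p) is F. ✓
3: []p is F, [](q & p) is F. ✗
4: []p is F, [](q & p) is F. ✗
5: []p is F, [](q & p) is F. ✗
6: []p is T, [](q & p) is F. ✓
7: []p is T, [](q & p) is F. ✓
8: []p is T, [](q & p) is T. ✓
Satisfying worlds: {1, 2, 6, 7, 8}.
So []p | [](q & p) fails at the other 3 worlds.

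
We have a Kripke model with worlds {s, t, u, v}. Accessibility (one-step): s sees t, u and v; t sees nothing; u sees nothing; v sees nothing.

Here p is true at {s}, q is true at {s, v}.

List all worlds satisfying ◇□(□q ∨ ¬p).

{s}

s: successors {t, u, v}; □(□q ∨ ¬p) there: t:T, u:T, v:T. ✓
t: no successors, so ◇□(□q ∨ ¬p) fails. ✗
u: no successors, so ◇□(□q ∨ ¬p) fails. ✗
v: no successors, so ◇□(□q ∨ ¬p) fails. ✗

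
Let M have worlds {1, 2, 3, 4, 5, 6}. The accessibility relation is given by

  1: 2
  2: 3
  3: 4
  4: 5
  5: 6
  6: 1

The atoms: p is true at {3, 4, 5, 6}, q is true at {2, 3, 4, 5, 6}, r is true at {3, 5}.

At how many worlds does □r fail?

4

1: successors {2}; r there: 2:F. ✗
2: successors {3}; r there: 3:T. ✓
3: successors {4}; r there: 4:F. ✗
4: successors {5}; r there: 5:T. ✓
5: successors {6}; r there: 6:F. ✗
6: successors {1}; r there: 1:F. ✗
Satisfying worlds: {2, 4}.
So □r fails at the other 4 worlds.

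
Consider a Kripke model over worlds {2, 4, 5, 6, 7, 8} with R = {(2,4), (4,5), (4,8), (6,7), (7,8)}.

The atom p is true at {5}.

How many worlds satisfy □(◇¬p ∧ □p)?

2

2: successors {4}; ◇¬p ∧ □p there: 4:F. ✗
4: successors {5, 8}; ◇¬p ∧ □p there: 5:F, 8:F. ✗
5: no successors, so □(◇¬p ∧ □p) holds vacuously. ✓
6: successors {7}; ◇¬p ∧ □p there: 7:F. ✗
7: successors {8}; ◇¬p ∧ □p there: 8:F. ✗
8: no successors, so □(◇¬p ∧ □p) holds vacuously. ✓
Satisfying worlds: {5, 8}.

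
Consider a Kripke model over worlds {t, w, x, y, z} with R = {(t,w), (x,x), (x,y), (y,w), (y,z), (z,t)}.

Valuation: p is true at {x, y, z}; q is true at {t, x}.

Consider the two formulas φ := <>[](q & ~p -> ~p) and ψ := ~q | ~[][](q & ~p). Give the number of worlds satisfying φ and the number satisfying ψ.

For <>[](q & ~p -> ~p):
t: successors {w}; [](q & ~p -> ~p) there: w:T. ✓
w: no successors, so <>[](q & ~p -> ~p) fails. ✗
x: successors {x, y}; [](q & ~p -> ~p) there: x:T, y:T. ✓
y: successors {w, z}; [](q & ~p -> ~p) there: w:T, z:T. ✓
z: successors {t}; [](q & ~p -> ~p) there: t:T. ✓
— 4 worlds.
For ~q | ~[][](q & ~p):
t: ~q is F, ~[][](q & ~p) is F. ✗
w: ~q is T, ~[][](q & ~p) is F. ✓
x: ~q is F, ~[][](q & ~p) is T. ✓
y: ~q is T, ~[][](q & ~p) is F. ✓
z: ~q is T, ~[][](q & ~p) is T. ✓
— 4 worlds.

4 and 4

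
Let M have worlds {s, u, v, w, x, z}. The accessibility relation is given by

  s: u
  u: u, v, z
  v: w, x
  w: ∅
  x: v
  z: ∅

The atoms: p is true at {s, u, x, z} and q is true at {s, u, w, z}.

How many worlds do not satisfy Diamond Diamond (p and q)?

4

s: successors {u}; Diamond (p and q) there: u:T. ✓
u: successors {u, v, z}; Diamond (p and q) there: u:T, v:F, z:F. ✓
v: successors {w, x}; Diamond (p and q) there: w:F, x:F. ✗
w: no successors, so Diamond Diamond (p and q) fails. ✗
x: successors {v}; Diamond (p and q) there: v:F. ✗
z: no successors, so Diamond Diamond (p and q) fails. ✗
Satisfying worlds: {s, u}.
So Diamond Diamond (p and q) fails at the other 4 worlds.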